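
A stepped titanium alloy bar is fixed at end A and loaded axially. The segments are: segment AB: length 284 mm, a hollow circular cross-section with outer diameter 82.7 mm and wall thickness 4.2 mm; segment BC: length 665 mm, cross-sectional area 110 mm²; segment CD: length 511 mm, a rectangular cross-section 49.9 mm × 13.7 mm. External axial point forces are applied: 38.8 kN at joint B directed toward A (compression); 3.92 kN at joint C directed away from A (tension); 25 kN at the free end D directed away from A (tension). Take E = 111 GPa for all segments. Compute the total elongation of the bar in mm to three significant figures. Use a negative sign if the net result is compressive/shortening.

1.72 mm

Internal axial forces (sectioning from the free end, tension +): N_CD = 25 kN, N_BC = 28.92 kN, N_AB = -9.88 kN.
A_AB = 1036 mm².
A_CD = 683.6 mm².
δ_AB = -9880·284/(1036·111000) = -0.02441 mm
δ_BC = 28920·665/(110·111000) = 1.575 mm
δ_CD = 25000·511/(683.6·111000) = 0.1684 mm
δ = Σδ_i = 1.719 mm.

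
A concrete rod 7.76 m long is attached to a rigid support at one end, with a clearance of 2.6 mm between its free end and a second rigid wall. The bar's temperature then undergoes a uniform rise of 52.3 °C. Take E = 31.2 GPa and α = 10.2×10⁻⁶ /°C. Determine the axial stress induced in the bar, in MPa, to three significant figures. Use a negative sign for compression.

-6.19 MPa

Free thermal expansion αLΔT = 10.2e-6 · 7760 · 52.3 = 4.14 mm.
The walls engage after the gap closes; constrained expansion = 4.14 − 2.6 = 1.54 mm.
The walls impose strain ε = −(1.54)/7760 = -1.9841e-04; σ = Eε = 31200 · -1.9841e-04 = -6.19 MPa.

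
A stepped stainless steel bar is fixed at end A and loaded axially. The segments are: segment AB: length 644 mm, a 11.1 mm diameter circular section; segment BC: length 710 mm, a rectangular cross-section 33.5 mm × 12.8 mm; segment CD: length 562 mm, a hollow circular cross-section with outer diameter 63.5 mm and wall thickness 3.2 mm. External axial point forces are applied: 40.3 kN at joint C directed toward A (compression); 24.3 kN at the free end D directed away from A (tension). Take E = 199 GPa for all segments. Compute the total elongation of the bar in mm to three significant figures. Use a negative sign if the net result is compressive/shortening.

Internal axial forces (sectioning from the free end, tension +): N_CD = 24.3 kN, N_BC = -16 kN, N_AB = -16 kN.
A_AB = 96.77 mm².
A_BC = 428.8 mm².
A_CD = 606.2 mm².
δ_AB = -16000·644/(96.77·199000) = -0.5351 mm
δ_BC = -16000·710/(428.8·199000) = -0.1331 mm
δ_CD = 24300·562/(606.2·199000) = 0.1132 mm
δ = Σδ_i = -0.555 mm.

-0.555 mm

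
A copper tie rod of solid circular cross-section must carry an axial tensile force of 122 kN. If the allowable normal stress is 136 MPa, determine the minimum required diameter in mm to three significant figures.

33.8 mm

Required area A ≥ P/σ_allow = 122000/136 = 897.1 mm².
For a solid circular section, d ≥ √(4A/π) = 33.8 mm.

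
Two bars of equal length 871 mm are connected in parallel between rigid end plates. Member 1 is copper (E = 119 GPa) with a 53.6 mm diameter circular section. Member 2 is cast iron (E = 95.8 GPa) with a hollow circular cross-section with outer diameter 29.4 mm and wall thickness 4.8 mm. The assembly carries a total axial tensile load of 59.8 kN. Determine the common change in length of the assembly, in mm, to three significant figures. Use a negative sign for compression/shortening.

A_1 = 2256 mm².
A_2 = 371 mm².
Equal strain + equilibrium ⇒ each member carries load in proportion to AE: A₁E₁ = 268500000 N, A₂E₂ = 35540000 N, ΣAE = 304100000 N.
δ = PL/ΣAE = 59800·871/304100000 = 0.1713 mm.

0.171 mm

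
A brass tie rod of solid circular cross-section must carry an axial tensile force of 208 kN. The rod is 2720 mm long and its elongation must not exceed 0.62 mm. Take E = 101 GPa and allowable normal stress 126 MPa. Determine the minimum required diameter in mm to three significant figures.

Required area A ≥ P/σ_allow = 208000/126 = 1651 mm².
For a solid circular section, d ≥ √(4A/π) = 45.85 mm.
Elongation limit: A ≥ PL/(Eδ_allow) = 208000·2720/(101000·0.62) = 9035 mm² ⇒ d ≥ 107.3 mm.
The elongation limit governs.

107 mm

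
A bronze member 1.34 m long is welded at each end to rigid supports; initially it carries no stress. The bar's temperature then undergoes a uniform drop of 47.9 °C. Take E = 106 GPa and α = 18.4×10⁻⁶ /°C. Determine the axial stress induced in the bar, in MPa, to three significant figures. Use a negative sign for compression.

93.4 MPa

Free thermal expansion αLΔT = 18.4e-6 · 1340 · -47.9 = -1.181 mm.
The walls impose strain ε = −(-1.181)/1340 = 8.8136e-04; σ = Eε = 106000 · 8.8136e-04 = 93.42 MPa.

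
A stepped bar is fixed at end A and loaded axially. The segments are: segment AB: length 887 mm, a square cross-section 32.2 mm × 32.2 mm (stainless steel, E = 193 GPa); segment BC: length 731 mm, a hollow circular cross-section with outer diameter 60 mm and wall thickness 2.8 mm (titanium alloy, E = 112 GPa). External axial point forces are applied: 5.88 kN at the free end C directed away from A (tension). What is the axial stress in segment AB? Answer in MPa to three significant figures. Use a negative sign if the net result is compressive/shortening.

5.67 MPa

Internal axial forces (sectioning from the free end, tension +): N_BC = 5.88 kN, N_AB = 5.88 kN.
A_AB = 1037 mm².
σ_AB = N_AB/A_AB = 5880/1037 = 5.671 MPa.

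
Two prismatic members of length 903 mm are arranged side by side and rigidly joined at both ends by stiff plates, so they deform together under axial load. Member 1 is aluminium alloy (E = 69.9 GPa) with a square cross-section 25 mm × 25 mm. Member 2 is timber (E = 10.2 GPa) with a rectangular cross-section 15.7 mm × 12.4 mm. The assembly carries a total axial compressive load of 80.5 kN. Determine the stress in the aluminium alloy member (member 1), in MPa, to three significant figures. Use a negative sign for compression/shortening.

-123 MPa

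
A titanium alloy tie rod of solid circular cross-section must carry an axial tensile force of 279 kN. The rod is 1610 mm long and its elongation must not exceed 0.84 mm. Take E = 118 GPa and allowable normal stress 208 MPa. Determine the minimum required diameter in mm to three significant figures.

Required area A ≥ P/σ_allow = 279000/208 = 1341 mm².
For a solid circular section, d ≥ √(4A/π) = 41.33 mm.
Elongation limit: A ≥ PL/(Eδ_allow) = 279000·1610/(118000·0.84) = 4532 mm² ⇒ d ≥ 75.96 mm.
The elongation limit governs.

76.0 mm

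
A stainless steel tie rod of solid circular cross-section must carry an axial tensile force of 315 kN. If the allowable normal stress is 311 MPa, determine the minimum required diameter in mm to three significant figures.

Required area A ≥ P/σ_allow = 315000/311 = 1013 mm².
For a solid circular section, d ≥ √(4A/π) = 35.91 mm.

35.9 mm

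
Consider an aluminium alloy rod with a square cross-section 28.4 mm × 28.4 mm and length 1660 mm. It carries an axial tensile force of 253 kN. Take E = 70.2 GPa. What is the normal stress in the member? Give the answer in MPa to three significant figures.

314 MPa

A = 806.6 mm².
σ = N/A = 253000/806.6 = 313.7 MPa.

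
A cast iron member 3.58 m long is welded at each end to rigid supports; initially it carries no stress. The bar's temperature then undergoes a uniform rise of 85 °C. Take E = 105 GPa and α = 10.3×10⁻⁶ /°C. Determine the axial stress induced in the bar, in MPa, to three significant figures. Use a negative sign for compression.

Free thermal expansion αLΔT = 10.3e-6 · 3580 · 85 = 3.134 mm.
The walls impose strain ε = −(3.134)/3580 = -8.7550e-04; σ = Eε = 105000 · -8.7550e-04 = -91.93 MPa.

-91.9 MPa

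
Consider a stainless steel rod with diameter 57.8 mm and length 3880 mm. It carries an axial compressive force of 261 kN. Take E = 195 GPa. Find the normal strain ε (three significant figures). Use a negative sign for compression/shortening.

-5.10e-04

A = 2624 mm².
σ = N/A = -99.47 MPa; ε = σ/E = -99.47/195000 = -5.101e-04.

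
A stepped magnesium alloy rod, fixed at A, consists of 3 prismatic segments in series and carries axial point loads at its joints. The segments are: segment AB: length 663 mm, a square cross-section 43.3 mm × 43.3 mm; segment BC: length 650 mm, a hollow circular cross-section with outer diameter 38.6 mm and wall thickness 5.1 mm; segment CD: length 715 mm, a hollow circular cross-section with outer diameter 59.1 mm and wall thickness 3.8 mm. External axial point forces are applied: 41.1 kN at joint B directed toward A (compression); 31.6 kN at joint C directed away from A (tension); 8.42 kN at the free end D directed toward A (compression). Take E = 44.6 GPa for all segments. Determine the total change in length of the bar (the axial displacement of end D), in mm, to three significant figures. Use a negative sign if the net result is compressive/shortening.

0.283 mm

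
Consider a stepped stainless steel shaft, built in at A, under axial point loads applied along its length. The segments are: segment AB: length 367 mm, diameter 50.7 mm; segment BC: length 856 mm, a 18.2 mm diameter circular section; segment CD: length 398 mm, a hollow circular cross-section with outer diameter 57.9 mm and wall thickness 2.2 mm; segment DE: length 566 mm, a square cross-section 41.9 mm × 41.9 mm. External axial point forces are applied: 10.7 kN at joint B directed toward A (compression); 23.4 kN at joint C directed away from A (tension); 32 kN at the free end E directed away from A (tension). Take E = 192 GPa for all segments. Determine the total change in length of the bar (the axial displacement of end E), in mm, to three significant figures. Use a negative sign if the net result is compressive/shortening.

Internal axial forces (sectioning from the free end, tension +): N_DE = 32 kN, N_CD = 32 kN, N_BC = 55.4 kN, N_AB = 44.7 kN.
A_AB = 2019 mm².
A_BC = 260.2 mm².
A_CD = 385 mm².
A_DE = 1756 mm².
δ_AB = 44700·367/(2019·192000) = 0.04232 mm
δ_BC = 55400·856/(260.2·192000) = 0.9494 mm
δ_CD = 32000·398/(385·192000) = 0.1723 mm
δ_DE = 32000·566/(1756·192000) = 0.05373 mm
δ = Σδ_i = 1.218 mm.

1.22 mm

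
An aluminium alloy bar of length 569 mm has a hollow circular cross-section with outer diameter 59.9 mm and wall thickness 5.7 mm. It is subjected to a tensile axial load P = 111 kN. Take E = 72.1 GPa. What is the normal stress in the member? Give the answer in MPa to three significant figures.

A = 970.6 mm².
σ = N/A = 111000/970.6 = 114.4 MPa.

114 MPa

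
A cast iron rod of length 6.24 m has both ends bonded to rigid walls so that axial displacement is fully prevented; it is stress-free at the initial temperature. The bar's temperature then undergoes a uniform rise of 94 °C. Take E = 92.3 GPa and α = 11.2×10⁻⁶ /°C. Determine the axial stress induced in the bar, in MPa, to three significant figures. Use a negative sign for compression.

Free thermal expansion αLΔT = 11.2e-6 · 6240 · 94 = 6.569 mm.
The walls impose strain ε = −(6.569)/6240 = -1.0528e-03; σ = Eε = 92300 · -1.0528e-03 = -97.17 MPa.

-97.2 MPa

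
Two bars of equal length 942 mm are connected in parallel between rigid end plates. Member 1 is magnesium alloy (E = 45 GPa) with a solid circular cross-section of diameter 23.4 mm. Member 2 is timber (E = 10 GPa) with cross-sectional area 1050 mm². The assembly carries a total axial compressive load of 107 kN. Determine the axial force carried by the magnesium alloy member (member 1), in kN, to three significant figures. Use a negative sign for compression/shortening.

-69.4 kN

A_1 = 430.1 mm².
Equal strain + equilibrium ⇒ each member carries load in proportion to AE: A₁E₁ = 19350000 N, A₂E₂ = 10500000 N, ΣAE = 29850000 N.
F₁ = P·A₁E₁/ΣAE = -107000·19350000/29850000 = -69360 N.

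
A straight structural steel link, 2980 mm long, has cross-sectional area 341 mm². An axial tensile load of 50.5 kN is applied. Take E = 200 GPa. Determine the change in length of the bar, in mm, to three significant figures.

δ_mech = NL/(AE) = 50500·2980/(341·200000) = 2.207 mm.

2.21 mm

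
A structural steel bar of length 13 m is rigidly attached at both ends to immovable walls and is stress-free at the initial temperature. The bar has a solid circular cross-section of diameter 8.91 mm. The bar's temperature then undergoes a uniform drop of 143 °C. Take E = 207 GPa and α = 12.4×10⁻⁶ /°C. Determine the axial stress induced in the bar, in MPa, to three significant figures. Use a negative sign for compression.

Free thermal expansion αLΔT = 12.4e-6 · 13000 · -143 = -23.05 mm.
The walls impose strain ε = −(-23.05)/13000 = 1.7732e-03; σ = Eε = 207000 · 1.7732e-03 = 367.1 MPa.

367 MPa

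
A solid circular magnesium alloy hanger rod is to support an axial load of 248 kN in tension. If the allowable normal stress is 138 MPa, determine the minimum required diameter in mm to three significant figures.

Required area A ≥ P/σ_allow = 248000/138 = 1797 mm².
For a solid circular section, d ≥ √(4A/π) = 47.83 mm.

47.8 mm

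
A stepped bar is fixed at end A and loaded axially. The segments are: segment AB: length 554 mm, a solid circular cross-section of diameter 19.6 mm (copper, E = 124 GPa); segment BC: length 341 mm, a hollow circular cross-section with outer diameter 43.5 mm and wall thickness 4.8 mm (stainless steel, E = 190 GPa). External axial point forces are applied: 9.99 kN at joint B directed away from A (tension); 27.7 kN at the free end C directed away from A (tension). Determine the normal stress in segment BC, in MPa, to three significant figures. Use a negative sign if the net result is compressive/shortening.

Internal axial forces (sectioning from the free end, tension +): N_BC = 27.7 kN, N_AB = 37.69 kN.
A_BC = 583.6 mm².
σ_BC = N_BC/A_BC = 27700/583.6 = 47.47 MPa.

47.5 MPa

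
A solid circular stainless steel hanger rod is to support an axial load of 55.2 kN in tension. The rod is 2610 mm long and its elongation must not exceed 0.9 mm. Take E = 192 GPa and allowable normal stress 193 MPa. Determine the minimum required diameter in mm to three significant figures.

32.6 mm

Required area A ≥ P/σ_allow = 55200/193 = 286 mm².
For a solid circular section, d ≥ √(4A/π) = 19.08 mm.
Elongation limit: A ≥ PL/(Eδ_allow) = 55200·2610/(192000·0.9) = 833.8 mm² ⇒ d ≥ 32.58 mm.
The elongation limit governs.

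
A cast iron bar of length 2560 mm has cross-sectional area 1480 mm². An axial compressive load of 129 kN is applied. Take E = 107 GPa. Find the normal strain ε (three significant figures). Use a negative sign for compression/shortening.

σ = N/A = -87.16 MPa; ε = σ/E = -87.16/107000 = -8.146e-04.

-8.15e-04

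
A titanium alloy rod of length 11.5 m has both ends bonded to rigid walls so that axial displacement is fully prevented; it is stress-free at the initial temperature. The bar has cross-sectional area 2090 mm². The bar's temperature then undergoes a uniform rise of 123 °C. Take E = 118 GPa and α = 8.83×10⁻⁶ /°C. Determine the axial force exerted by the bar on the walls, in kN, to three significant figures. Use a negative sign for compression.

-268 kN

Free thermal expansion αLΔT = 8.83e-6 · 11500 · 123 = 12.49 mm.
The walls impose strain ε = −(12.49)/11500 = -1.0861e-03; σ = Eε = 118000 · -1.0861e-03 = -128.2 MPa.
Wall reaction R = σ·A = -128.2·2090 = -267900 N = -267.9 kN.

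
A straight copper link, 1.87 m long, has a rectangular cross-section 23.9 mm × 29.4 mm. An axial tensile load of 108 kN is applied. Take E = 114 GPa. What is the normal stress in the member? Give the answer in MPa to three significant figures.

154 MPa

A = 702.7 mm².
σ = N/A = 108000/702.7 = 153.7 MPa.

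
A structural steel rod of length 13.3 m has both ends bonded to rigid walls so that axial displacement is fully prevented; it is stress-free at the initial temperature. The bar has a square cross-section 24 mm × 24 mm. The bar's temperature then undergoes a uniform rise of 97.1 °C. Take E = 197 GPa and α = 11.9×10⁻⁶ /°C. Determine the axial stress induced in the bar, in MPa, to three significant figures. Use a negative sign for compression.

-228 MPa

Free thermal expansion αLΔT = 11.9e-6 · 13300 · 97.1 = 15.37 mm.
The walls impose strain ε = −(15.37)/13300 = -1.1555e-03; σ = Eε = 197000 · -1.1555e-03 = -227.6 MPa.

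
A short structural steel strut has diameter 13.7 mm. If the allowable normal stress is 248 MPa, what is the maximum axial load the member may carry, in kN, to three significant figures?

36.6 kN

A = 147.4 mm².
P_max = σ_allow · A = 248 · 147.4 = 36560 N = 36.56 kN.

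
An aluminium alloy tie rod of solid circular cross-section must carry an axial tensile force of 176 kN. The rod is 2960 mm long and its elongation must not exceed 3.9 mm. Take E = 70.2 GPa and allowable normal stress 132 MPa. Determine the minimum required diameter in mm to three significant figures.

49.2 mm

Required area A ≥ P/σ_allow = 176000/132 = 1333 mm².
For a solid circular section, d ≥ √(4A/π) = 41.2 mm.
Elongation limit: A ≥ PL/(Eδ_allow) = 176000·2960/(70200·3.9) = 1903 mm² ⇒ d ≥ 49.22 mm.
The elongation limit governs.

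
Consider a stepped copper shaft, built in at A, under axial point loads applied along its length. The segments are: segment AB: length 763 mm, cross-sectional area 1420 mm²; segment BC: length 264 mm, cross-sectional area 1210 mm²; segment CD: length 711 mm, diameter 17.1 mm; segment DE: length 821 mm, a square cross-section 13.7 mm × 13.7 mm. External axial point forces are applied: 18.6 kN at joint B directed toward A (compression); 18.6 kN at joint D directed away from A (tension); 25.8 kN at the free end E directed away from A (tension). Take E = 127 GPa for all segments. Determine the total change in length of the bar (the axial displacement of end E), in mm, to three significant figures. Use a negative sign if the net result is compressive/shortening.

Internal axial forces (sectioning from the free end, tension +): N_DE = 25.8 kN, N_CD = 44.4 kN, N_BC = 44.4 kN, N_AB = 25.8 kN.
A_CD = 229.7 mm².
A_DE = 187.7 mm².
δ_AB = 25800·763/(1420·127000) = 0.1092 mm
δ_BC = 44400·264/(1210·127000) = 0.07628 mm
δ_CD = 44400·711/(229.7·127000) = 1.082 mm
δ_DE = 25800·821/(187.7·127000) = 0.8886 mm
δ = Σδ_i = 2.156 mm.

2.16 mm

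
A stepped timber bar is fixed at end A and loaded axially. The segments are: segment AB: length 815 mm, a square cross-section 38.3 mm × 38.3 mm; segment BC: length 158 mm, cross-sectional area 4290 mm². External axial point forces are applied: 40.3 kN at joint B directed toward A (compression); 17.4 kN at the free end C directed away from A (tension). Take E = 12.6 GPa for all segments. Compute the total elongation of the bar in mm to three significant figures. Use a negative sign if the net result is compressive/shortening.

-0.959 mm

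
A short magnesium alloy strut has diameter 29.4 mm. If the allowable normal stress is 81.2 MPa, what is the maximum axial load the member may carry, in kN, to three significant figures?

A = 678.9 mm².
P_max = σ_allow · A = 81.2 · 678.9 = 55120 N = 55.12 kN.

55.1 kN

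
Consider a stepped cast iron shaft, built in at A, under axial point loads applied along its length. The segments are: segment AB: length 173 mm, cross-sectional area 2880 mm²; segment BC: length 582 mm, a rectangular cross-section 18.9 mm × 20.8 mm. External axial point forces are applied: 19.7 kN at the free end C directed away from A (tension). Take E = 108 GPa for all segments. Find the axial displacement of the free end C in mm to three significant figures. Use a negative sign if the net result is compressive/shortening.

Internal axial forces (sectioning from the free end, tension +): N_BC = 19.7 kN, N_AB = 19.7 kN.
A_BC = 393.1 mm².
δ_AB = 19700·173/(2880·108000) = 0.01096 mm
δ_BC = 19700·582/(393.1·108000) = 0.27 mm
δ = Σδ_i = 0.281 mm.

0.281 mm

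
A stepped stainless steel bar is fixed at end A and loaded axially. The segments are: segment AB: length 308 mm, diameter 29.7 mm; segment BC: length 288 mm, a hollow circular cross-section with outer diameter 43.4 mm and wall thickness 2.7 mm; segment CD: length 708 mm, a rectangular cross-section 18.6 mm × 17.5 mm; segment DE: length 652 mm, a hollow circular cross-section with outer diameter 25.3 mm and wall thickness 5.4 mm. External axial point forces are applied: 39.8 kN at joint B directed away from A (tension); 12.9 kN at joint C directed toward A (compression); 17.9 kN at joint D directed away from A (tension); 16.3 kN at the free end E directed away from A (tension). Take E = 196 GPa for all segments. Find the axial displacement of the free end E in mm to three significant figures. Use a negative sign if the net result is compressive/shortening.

0.769 mm

Internal axial forces (sectioning from the free end, tension +): N_DE = 16.3 kN, N_CD = 34.2 kN, N_BC = 21.3 kN, N_AB = 61.1 kN.
A_AB = 692.8 mm².
A_BC = 345.2 mm².
A_CD = 325.5 mm².
A_DE = 337.6 mm².
δ_AB = 61100·308/(692.8·196000) = 0.1386 mm
δ_BC = 21300·288/(345.2·196000) = 0.09066 mm
δ_CD = 34200·708/(325.5·196000) = 0.3795 mm
δ_DE = 16300·652/(337.6·196000) = 0.1606 mm
δ = Σδ_i = 0.7694 mm.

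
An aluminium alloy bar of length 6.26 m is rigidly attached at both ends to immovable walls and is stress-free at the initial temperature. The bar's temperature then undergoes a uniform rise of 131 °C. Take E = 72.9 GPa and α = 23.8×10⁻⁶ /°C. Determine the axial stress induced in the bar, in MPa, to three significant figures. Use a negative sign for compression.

Free thermal expansion αLΔT = 23.8e-6 · 6260 · 131 = 19.52 mm.
The walls impose strain ε = −(19.52)/6260 = -3.1178e-03; σ = Eε = 72900 · -3.1178e-03 = -227.3 MPa.

-227 MPa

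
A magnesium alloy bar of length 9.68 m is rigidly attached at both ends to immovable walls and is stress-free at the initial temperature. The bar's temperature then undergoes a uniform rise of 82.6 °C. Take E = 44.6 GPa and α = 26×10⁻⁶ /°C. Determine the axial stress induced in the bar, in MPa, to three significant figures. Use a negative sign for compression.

Free thermal expansion αLΔT = 26e-6 · 9680 · 82.6 = 20.79 mm.
The walls impose strain ε = −(20.79)/9680 = -2.1476e-03; σ = Eε = 44600 · -2.1476e-03 = -95.78 MPa.

-95.8 MPa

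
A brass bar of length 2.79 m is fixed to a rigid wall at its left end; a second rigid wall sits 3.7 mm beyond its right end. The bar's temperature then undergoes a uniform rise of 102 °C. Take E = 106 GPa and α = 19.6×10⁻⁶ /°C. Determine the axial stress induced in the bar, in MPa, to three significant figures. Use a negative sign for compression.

Free thermal expansion αLΔT = 19.6e-6 · 2790 · 102 = 5.578 mm.
The walls engage after the gap closes; constrained expansion = 5.578 − 3.7 = 1.878 mm.
The walls impose strain ε = −(1.878)/2790 = -6.7304e-04; σ = Eε = 106000 · -6.7304e-04 = -71.34 MPa.

-71.3 MPa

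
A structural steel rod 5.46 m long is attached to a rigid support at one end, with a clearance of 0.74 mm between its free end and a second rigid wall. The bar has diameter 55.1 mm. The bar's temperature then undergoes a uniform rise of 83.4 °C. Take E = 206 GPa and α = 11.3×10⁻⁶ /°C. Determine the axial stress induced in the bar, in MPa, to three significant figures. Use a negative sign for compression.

-166 MPa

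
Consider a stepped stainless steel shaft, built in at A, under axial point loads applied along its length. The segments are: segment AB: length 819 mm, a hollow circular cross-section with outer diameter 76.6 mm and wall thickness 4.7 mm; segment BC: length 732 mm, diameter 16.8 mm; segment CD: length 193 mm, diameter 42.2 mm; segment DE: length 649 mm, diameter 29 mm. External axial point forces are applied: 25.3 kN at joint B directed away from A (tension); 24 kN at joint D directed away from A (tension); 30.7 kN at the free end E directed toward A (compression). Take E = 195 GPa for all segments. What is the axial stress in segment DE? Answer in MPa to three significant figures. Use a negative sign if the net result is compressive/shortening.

-46.5 MPa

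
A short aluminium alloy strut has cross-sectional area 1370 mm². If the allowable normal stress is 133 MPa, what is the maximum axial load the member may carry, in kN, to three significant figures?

P_max = σ_allow · A = 133 · 1370 = 182200 N = 182.2 kN.

182 kN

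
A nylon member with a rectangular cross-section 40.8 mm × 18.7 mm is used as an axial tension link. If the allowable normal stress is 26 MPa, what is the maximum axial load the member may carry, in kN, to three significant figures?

19.8 kN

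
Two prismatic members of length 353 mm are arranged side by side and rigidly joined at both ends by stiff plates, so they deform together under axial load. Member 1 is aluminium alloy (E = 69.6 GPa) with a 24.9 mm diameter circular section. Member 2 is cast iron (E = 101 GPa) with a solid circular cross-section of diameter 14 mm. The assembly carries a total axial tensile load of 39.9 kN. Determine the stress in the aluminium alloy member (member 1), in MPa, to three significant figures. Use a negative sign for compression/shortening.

A_1 = 487 mm².
A_2 = 153.9 mm².
Equal strain + equilibrium ⇒ each member carries load in proportion to AE: A₁E₁ = 33890000 N, A₂E₂ = 15550000 N, ΣAE = 49440000 N.
σ₁ = P·E₁/ΣAE = 39900·69600/49440000 = 56.17 MPa.

56.2 MPa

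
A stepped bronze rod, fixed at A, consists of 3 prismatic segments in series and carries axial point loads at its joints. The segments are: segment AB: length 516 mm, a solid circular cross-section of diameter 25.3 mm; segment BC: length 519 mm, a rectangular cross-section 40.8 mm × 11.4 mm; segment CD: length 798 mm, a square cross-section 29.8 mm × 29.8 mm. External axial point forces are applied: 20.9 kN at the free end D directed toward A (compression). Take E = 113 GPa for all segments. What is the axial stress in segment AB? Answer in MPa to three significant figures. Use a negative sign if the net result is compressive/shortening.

-41.6 MPa

Internal axial forces (sectioning from the free end, tension +): N_CD = -20.9 kN, N_BC = -20.9 kN, N_AB = -20.9 kN.
A_AB = 502.7 mm².
σ_AB = N_AB/A_AB = -20900/502.7 = -41.57 MPa.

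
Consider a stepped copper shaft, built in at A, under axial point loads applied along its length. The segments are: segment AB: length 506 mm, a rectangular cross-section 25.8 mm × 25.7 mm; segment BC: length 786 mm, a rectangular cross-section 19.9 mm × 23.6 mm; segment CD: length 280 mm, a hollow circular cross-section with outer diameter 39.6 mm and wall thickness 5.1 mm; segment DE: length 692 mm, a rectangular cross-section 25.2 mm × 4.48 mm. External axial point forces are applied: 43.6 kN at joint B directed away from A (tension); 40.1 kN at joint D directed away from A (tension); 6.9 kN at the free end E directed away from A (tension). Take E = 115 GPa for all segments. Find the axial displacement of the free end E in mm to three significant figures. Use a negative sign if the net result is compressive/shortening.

1.86 mm

Internal axial forces (sectioning from the free end, tension +): N_DE = 6.9 kN, N_CD = 47 kN, N_BC = 47 kN, N_AB = 90.6 kN.
A_AB = 663.1 mm².
A_BC = 469.6 mm².
A_CD = 552.8 mm².
A_DE = 112.9 mm².
δ_AB = 90600·506/(663.1·115000) = 0.6012 mm
δ_BC = 47000·786/(469.6·115000) = 0.684 mm
δ_CD = 47000·280/(552.8·115000) = 0.207 mm
δ_DE = 6900·692/(112.9·115000) = 0.3678 mm
δ = Σδ_i = 1.86 mm.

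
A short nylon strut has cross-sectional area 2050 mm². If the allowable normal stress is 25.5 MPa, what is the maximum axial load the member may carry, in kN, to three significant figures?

52.3 kN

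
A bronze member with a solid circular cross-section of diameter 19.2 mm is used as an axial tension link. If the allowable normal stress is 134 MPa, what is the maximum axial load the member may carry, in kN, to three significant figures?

A = 289.5 mm².
P_max = σ_allow · A = 134 · 289.5 = 38800 N = 38.8 kN.

38.8 kN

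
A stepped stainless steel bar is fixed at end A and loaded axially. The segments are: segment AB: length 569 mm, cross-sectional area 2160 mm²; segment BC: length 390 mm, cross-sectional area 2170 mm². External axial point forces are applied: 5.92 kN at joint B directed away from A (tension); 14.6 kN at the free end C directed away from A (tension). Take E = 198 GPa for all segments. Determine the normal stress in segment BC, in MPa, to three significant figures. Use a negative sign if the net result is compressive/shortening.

Internal axial forces (sectioning from the free end, tension +): N_BC = 14.6 kN, N_AB = 20.52 kN.
σ_BC = N_BC/A_BC = 14600/2170 = 6.728 MPa.

6.73 MPa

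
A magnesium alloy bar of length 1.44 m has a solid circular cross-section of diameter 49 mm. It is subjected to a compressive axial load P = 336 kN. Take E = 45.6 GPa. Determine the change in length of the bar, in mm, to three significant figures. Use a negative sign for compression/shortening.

A = 1886 mm².
δ_mech = NL/(AE) = -336000·1440/(1886·45600) = -5.627 mm.

-5.63 mm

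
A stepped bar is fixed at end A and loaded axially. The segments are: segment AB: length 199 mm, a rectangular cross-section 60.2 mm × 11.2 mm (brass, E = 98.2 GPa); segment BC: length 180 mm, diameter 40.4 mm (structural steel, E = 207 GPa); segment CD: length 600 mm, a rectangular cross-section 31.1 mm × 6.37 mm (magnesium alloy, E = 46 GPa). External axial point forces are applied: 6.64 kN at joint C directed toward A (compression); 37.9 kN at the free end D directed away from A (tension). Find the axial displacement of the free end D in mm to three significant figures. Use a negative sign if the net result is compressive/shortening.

Internal axial forces (sectioning from the free end, tension +): N_CD = 37.9 kN, N_BC = 31.26 kN, N_AB = 31.26 kN.
A_AB = 674.2 mm².
A_BC = 1282 mm².
A_CD = 198.1 mm².
δ_AB = 31260·199/(674.2·98200) = 0.09395 mm
δ_BC = 31260·180/(1282·207000) = 0.02121 mm
δ_CD = 37900·600/(198.1·46000) = 2.495 mm
δ = Σδ_i = 2.611 mm.

2.61 mm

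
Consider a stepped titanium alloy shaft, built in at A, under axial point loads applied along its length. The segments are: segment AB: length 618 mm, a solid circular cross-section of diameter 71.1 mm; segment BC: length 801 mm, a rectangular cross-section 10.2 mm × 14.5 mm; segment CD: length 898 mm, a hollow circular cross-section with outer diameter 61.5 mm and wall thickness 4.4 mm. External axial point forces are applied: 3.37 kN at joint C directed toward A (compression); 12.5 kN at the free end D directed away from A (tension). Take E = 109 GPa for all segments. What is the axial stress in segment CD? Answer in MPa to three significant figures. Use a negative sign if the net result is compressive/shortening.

15.8 MPa

Internal axial forces (sectioning from the free end, tension +): N_CD = 12.5 kN, N_BC = 9.13 kN, N_AB = 9.13 kN.
A_CD = 789.3 mm².
σ_CD = N_CD/A_CD = 12500/789.3 = 15.84 MPa.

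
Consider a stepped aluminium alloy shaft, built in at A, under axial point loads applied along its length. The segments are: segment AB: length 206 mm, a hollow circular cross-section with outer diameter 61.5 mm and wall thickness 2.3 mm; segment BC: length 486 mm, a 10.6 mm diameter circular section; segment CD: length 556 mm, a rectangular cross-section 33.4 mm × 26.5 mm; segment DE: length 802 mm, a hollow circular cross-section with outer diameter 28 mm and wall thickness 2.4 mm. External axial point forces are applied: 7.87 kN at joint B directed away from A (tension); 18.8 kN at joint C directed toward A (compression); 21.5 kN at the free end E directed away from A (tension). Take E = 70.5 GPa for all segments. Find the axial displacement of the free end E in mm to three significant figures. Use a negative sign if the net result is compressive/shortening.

1.74 mm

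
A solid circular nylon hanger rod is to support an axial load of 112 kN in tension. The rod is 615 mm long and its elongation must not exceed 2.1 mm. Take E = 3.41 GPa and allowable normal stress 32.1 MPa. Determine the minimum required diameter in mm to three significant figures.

Required area A ≥ P/σ_allow = 112000/32.1 = 3489 mm².
For a solid circular section, d ≥ √(4A/π) = 66.65 mm.
Elongation limit: A ≥ PL/(Eδ_allow) = 112000·615/(3410·2.1) = 9619 mm² ⇒ d ≥ 110.7 mm.
The elongation limit governs.

111 mm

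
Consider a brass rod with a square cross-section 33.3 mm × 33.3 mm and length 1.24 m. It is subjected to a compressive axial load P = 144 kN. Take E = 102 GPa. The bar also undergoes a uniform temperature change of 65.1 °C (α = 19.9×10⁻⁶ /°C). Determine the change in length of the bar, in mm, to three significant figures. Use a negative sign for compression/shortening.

A = 1109 mm².
δ_mech = NL/(AE) = -144000·1240/(1109·102000) = -1.579 mm.
δ_thermal = αLΔT = 19.9e-6·1240·65.1 = 1.606 mm.
δ = δ_mech + δ_thermal = 0.02772 mm.

0.0277 mm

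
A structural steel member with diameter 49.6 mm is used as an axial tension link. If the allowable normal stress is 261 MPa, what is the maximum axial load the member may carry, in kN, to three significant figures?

504 kN

A = 1932 mm².
P_max = σ_allow · A = 261 · 1932 = 504300 N = 504.3 kN.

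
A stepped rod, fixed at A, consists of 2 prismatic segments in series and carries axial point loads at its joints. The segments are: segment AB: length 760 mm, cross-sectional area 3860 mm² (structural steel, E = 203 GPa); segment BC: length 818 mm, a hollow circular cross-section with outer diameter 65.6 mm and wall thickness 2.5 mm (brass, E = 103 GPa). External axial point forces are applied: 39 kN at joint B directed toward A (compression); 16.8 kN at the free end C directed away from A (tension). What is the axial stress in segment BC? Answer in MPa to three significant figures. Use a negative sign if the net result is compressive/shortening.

33.9 MPa

Internal axial forces (sectioning from the free end, tension +): N_BC = 16.8 kN, N_AB = -22.2 kN.
A_BC = 495.6 mm².
σ_BC = N_BC/A_BC = 16800/495.6 = 33.9 MPa.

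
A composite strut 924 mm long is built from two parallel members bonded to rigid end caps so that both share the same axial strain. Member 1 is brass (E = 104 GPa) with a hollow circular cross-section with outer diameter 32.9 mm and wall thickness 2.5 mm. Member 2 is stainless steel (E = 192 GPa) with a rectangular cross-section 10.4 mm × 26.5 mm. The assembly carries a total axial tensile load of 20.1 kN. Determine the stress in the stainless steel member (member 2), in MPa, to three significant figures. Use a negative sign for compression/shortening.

A_1 = 238.8 mm².
A_2 = 275.6 mm².
Equal strain + equilibrium ⇒ each member carries load in proportion to AE: A₁E₁ = 24830000 N, A₂E₂ = 52920000 N, ΣAE = 77750000 N.
σ₂ = P·E₂/ΣAE = 20100·192000/77750000 = 49.64 MPa.

49.6 MPa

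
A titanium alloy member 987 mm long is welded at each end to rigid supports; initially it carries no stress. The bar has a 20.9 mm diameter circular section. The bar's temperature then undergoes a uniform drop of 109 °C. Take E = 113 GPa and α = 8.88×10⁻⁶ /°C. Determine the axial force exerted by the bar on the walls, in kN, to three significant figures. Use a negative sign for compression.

37.5 kN

Free thermal expansion αLΔT = 8.88e-6 · 987 · -109 = -0.9553 mm.
The walls impose strain ε = −(-0.9553)/987 = 9.6792e-04; σ = Eε = 113000 · 9.6792e-04 = 109.4 MPa.
Wall reaction R = σ·A = 109.4·343.1 = 37520 N = 37.52 kN.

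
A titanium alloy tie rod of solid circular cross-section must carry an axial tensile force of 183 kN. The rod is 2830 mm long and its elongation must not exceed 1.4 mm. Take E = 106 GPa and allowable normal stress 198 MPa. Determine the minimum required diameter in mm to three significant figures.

66.7 mm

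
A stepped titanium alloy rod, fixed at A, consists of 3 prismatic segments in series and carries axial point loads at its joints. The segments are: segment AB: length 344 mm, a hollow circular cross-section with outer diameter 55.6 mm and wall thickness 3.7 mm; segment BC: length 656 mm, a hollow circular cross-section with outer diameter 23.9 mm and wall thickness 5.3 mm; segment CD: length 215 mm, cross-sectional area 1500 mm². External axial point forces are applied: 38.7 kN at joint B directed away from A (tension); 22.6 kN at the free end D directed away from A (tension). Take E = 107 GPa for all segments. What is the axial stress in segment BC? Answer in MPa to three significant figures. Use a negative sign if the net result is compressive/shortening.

Internal axial forces (sectioning from the free end, tension +): N_CD = 22.6 kN, N_BC = 22.6 kN, N_AB = 61.3 kN.
A_BC = 309.7 mm².
σ_BC = N_BC/A_BC = 22600/309.7 = 72.97 MPa.

73.0 MPa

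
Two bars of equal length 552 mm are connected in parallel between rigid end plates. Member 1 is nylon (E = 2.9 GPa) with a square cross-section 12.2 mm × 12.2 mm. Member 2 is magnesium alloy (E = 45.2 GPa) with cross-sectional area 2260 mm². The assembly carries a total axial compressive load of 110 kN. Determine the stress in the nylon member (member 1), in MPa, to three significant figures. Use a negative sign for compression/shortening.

A_1 = 148.8 mm².
Equal strain + equilibrium ⇒ each member carries load in proportion to AE: A₁E₁ = 431600 N, A₂E₂ = 102200000 N, ΣAE = 102600000 N.
σ₁ = P·E₁/ΣAE = -110000·2900/102600000 = -3.11 MPa.

-3.11 MPa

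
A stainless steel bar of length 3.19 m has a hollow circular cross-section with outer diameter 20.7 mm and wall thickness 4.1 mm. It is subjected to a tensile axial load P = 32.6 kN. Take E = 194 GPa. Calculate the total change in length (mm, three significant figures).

2.51 mm

A = 213.8 mm².
δ_mech = NL/(AE) = 32600·3190/(213.8·194000) = 2.507 mm.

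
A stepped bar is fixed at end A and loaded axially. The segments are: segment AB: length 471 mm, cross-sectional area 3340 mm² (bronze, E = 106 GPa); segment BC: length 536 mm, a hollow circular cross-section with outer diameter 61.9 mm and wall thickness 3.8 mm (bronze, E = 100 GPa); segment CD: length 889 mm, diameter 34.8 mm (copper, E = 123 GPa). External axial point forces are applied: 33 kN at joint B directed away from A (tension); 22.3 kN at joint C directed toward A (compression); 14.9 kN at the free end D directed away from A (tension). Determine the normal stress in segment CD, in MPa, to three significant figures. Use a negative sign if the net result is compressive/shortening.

15.7 MPa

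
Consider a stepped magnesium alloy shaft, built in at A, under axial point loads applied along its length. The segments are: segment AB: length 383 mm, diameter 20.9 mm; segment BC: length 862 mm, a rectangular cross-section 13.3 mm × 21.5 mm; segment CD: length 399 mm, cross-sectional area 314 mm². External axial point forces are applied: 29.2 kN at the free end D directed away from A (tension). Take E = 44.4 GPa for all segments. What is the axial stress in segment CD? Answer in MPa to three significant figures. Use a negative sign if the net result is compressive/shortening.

Internal axial forces (sectioning from the free end, tension +): N_CD = 29.2 kN, N_BC = 29.2 kN, N_AB = 29.2 kN.
σ_CD = N_CD/A_CD = 29200/314 = 92.99 MPa.

93.0 MPa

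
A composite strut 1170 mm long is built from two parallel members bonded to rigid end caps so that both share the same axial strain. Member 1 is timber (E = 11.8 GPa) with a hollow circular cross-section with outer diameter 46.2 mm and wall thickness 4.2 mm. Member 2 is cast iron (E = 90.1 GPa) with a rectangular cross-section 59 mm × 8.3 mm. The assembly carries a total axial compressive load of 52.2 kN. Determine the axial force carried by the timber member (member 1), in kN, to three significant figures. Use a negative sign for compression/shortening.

A_1 = 554.2 mm².
A_2 = 489.7 mm².
Equal strain + equilibrium ⇒ each member carries load in proportion to AE: A₁E₁ = 6539000 N, A₂E₂ = 44120000 N, ΣAE = 50660000 N.
F₁ = P·A₁E₁/ΣAE = -52200·6539000/50660000 = -6738 N.

-6.74 kN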